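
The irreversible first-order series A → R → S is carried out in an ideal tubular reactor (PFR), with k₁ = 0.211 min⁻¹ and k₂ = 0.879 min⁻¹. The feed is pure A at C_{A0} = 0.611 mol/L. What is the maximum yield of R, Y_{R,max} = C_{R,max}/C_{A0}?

0.153

Evaluating C_R at τ_opt = ln(k₂/k₁)/(k₂−k₁) gives C_{R,max}/C_{A0} = (k₁/k₂)^[k₂/(k₂−k₁)].
= (0.211/0.879)^(0.879/(0.879−0.211)) = (0.2400)^(1.316) = 0.1529.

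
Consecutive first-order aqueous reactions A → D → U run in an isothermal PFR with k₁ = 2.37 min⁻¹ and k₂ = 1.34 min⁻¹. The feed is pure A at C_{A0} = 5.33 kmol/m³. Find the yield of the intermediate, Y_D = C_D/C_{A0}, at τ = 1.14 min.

0.345

For first-order series with pure A initially, C_D(τ) = k₁C_{A0}/(k₂−k₁)·(e^(−k₁τ) − e^(−k₂τ)).
e^(−k₁τ) = e^(−2.37×1.14) = e^(−2.702) = 0.06708; e^(−k₂τ) = e^(−1.528) = 0.2171.
C_D = 2.37×5.33/(1.34−2.37) × (0.06708−0.2171) = (-12.26)×(-0.1500) = 1.839 kmol/m³.
Y_D = C_D/C_{A0} = 1.839/5.33 = 0.345.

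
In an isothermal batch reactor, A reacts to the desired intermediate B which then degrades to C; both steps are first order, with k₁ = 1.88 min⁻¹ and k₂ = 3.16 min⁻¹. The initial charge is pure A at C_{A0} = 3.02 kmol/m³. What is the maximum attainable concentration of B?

Evaluating C_B at t_opt = ln(k₂/k₁)/(k₂−k₁) gives C_{B,max}/C_{A0} = (k₁/k₂)^[k₂/(k₂−k₁)].
= (1.88/3.16)^(3.16/(3.16−1.88)) = (0.5949)^(2.469) = 0.2775.
C_{B,max} = 0.2775×3.02 = 0.838 kmol/m³.

0.838 kmol/m³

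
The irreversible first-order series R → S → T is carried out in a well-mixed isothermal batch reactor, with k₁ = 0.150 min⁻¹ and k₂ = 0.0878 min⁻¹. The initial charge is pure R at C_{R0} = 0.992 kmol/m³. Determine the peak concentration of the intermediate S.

0.466 kmol/m³

Evaluating C_S at t_opt = ln(k₂/k₁)/(k₂−k₁) gives C_{S,max}/C_{R0} = (k₁/k₂)^[k₂/(k₂−k₁)].
= (0.150/0.0878)^(0.0878/(0.0878−0.150)) = (1.708)^(-1.412) = 0.4695.
C_{S,max} = 0.4695×0.992 = 0.466 kmol/m³.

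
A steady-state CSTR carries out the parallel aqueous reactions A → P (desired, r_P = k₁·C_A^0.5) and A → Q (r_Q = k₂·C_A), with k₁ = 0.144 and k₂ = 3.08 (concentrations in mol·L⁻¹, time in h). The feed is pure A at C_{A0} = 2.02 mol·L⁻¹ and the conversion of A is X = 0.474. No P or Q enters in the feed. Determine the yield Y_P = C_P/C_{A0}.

0.0206

Exit C_A = C_{A0}(1−X) = 2.02×0.526 = 1.063 mol·L⁻¹.
A CSTR operates uniformly at the exit composition, giving r_P = 0.1484 and r_Q = 3.273 (each k·C_A^n at C_A = 1.063).
Fraction of consumed A going to P: r_P/(r_P+r_Q) = 0.04339.
C_P = 0.04339·C_{A0}·X = 0.04339×2.02×0.474 = 0.0415 mol·L⁻¹; Y_P = C_P/C_{A0} = 0.0206.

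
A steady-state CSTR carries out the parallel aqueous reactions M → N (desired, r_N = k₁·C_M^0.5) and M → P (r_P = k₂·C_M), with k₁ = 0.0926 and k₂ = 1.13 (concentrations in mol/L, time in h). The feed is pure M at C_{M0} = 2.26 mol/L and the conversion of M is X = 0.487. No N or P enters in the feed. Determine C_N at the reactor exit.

0.0778 mol/L

Exit C_M = C_{M0}(1−X) = 2.26×0.513 = 1.159 mol/L.
Rates in a CSTR are evaluated at the outlet concentration: r_N = 0.0926×1.159^0.5 = 0.09971, r_P = 1.13×1.159 = 1.310.
Fraction of consumed M going to N: r_N/(r_N+r_P) = 0.07072.
C_N = 0.07072·C_{M0}·X = 0.07072×2.26×0.487 = 0.0778 mol/L.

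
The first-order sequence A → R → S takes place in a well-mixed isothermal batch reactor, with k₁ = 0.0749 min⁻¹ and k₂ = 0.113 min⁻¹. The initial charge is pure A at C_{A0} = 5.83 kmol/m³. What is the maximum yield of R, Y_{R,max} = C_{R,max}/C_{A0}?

0.295

For a first-order series the maximum intermediate yield is C_{R,max}/C_{A0} = (k₁/k₂)^[k₂/(k₂−k₁)].
= (0.0749/0.113)^(0.113/(0.113−0.0749)) = (0.6628)^(2.966) = 0.2953.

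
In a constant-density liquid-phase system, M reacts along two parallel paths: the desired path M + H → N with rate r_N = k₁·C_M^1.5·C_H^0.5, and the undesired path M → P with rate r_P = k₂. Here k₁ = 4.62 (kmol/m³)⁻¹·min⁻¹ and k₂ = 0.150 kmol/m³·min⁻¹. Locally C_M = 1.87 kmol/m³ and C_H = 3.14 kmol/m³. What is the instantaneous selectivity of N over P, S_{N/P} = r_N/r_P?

140

S_{N/P} = r_N/r_P = (k₁·C_M^1.5·C_H^0.5)/(k₂) = (k₁/k₂)·C_M^1.5·C_H^0.5.
= (4.62×1.870^1.5×3.140^0.5) / (0.150) = 20.93/0.1500 = 140.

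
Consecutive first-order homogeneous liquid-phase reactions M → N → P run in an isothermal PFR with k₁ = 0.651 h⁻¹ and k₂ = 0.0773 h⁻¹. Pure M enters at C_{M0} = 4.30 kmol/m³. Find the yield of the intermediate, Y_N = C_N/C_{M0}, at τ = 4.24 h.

The intermediate concentration in a first-order A→B→C sequence is C_N = k₁C_{M0}(e^(−k₁τ) − e^(−k₂τ))/(k₂−k₁).
e^(−k₁τ) = e^(−0.651×4.24) = e^(−2.760) = 0.06328; e^(−k₂τ) = e^(−0.3278) = 0.7205.
C_N = 0.651×4.30/(0.0773−0.651) × (0.06328−0.7205) = (-4.879)×(-0.6573) = 3.207 kmol/m³.
Y_N = C_N/C_{M0} = 3.207/4.30 = 0.746.

0.746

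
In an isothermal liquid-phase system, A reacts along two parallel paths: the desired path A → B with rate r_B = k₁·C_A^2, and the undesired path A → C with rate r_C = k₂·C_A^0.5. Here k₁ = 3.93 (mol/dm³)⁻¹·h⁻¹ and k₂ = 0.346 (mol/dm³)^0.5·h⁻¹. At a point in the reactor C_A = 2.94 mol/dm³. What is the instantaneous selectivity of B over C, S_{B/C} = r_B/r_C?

57.3

S_{B/C} = r_B/r_C = (k₁·C_A^2)/(k₂·C_A^0.5) = (k₁/k₂)·C_A^1.5.
= (3.93×2.940^2) / (0.346×2.940^0.5) = 33.97/0.5933 = 57.3.
Since the desired path is higher order in A, keeping C_A high (PFR or concentrated feed) favours B.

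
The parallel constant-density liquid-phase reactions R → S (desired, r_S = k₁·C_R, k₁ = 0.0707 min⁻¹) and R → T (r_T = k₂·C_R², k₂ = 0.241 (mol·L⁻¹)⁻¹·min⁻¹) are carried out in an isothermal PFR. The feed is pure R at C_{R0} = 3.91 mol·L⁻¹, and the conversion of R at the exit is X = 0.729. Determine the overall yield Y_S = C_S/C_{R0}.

C_R = C_{R0}(1−X) = 1.060 mol·L⁻¹.
Along a PFR/batch, dC_S/dC_R = −r_S/(r_S+r_T) = −k₁/(k₁+k₂·C_R).
Integrating from C_{R0} to C_R: C_S = (0.0707/0.241)·ln[(0.0707+0.241·3.91)/(0.0707+0.241·1.06)] = 0.2934·ln(1.013/0.3261) = 0.3325 mol·L⁻¹.
Y_S = C_S/C_{R0} = 0.3325/3.91 = 0.0851.

0.0851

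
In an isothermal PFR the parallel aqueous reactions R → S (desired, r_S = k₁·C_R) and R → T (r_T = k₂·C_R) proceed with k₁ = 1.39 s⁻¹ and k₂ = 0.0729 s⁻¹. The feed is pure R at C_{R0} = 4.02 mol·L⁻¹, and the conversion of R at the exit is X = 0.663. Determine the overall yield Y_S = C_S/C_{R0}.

C_R = C_{R0}(1−X) = 1.355 mol·L⁻¹.
Both paths are first order in R, so the instantaneous fraction to S is constant: dC_S/d(−C_R) = k₁/(k₁+k₂) = 0.9502.
C_S = 0.9502·(C_{R0}−C_R) = 0.9502×2.665 = 2.53 mol·L⁻¹.
Y_S = C_S/C_{R0} = 2.532/4.02 = 0.630.

0.630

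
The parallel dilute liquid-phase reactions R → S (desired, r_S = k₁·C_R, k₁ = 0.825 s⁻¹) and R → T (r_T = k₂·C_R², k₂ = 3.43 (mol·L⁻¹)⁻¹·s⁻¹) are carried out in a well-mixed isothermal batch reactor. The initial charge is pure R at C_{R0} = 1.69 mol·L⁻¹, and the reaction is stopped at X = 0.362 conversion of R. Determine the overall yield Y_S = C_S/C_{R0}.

C_R = C_{R0}(1−X) = 1.078 mol·L⁻¹.
Along a PFR/batch, dC_S/dC_R = −r_S/(r_S+r_T) = −k₁/(k₁+k₂·C_R).
Integrating from C_{R0} to C_R: C_S = (0.825/3.43)·ln[(0.825+3.43·1.69)/(0.825+3.43·1.08)] = 0.2405·ln(6.622/4.523) = 0.09167 mol·L⁻¹.
Y_S = C_S/C_{R0} = 0.09167/1.69 = 0.0542.

0.0542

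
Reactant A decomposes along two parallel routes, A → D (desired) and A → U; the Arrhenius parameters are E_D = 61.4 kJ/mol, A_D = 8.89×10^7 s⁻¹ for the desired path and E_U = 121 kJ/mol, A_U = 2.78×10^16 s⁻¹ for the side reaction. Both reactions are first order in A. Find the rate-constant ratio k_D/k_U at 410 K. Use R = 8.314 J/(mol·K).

k_D/k_U = (A_D/A_U)·exp[−(E_D−E_U)/(RT)] = (A_D/A_U)·exp[(E_U−E_D)/(RT)].
(E_U−E_D)/(RT) = (121−61.4)×10³/(8.314×410) = 59600/3409 = 17.48.
k_D/k_U = (8.89×10^7/2.78×10^16)·exp(17.48) = 3.198×10^-9 × 3.921×10^7 = 0.125.
Since E_D < E_U, lowering the temperature improves selectivity toward D.

0.125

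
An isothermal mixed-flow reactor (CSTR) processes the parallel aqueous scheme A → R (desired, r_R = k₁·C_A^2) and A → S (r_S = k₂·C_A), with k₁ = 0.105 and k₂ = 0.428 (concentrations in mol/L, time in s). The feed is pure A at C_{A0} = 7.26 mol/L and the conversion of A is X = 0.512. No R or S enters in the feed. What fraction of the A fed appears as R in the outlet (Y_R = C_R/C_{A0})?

Exit C_A = C_{A0}(1−X) = 7.26×0.488 = 3.543 mol/L.
In a CSTR the entire volume is at exit conditions, so r_R = 0.105×3.543^2 = 1.318 and r_S = 0.428×3.543 = 1.516.
Fraction of consumed A going to R: r_R/(r_R+r_S) = 0.4650.
C_R = 0.4650·C_{A0}·X = 0.4650×7.26×0.512 = 1.73 mol/L; Y_R = C_R/C_{A0} = 0.238.

0.238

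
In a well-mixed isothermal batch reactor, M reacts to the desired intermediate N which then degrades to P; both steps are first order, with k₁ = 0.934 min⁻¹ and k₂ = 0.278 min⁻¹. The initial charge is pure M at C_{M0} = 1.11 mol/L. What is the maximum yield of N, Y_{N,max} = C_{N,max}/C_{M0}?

Evaluating C_N at t_opt = ln(k₂/k₁)/(k₂−k₁) gives C_{N,max}/C_{M0} = (k₁/k₂)^[k₂/(k₂−k₁)].
= (0.934/0.278)^(0.278/(0.278−0.934)) = (3.360)^(-0.4238) = 0.5984.

0.598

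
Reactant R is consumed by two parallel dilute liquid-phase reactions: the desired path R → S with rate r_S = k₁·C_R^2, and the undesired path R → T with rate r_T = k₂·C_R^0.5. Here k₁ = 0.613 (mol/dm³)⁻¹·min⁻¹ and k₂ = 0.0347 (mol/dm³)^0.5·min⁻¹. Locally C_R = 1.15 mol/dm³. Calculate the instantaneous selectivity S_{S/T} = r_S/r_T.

S_{S/T} = r_S/r_T = (k₁·C_R^2)/(k₂·C_R^0.5) = (k₁/k₂)·C_R^1.5.
= (0.613×1.150^2) / (0.0347×1.150^0.5) = 0.8107/0.03721 = 21.8.

21.8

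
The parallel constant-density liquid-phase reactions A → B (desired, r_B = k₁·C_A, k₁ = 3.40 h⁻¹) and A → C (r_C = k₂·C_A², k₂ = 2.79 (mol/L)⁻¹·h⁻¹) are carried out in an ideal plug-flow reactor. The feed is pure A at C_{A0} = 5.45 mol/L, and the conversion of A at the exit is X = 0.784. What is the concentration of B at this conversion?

C_A = C_{A0}(1−X) = 1.177 mol/L.
Along a PFR/batch, dC_B/dC_A = −r_B/(r_B+r_C) = −k₁/(k₁+k₂·C_A).
Integrating from C_{A0} to C_A: C_B = (3.40/2.79)·ln[(3.40+2.79·5.45)/(3.40+2.79·1.18)] = 1.219·ln(18.61/6.684) = 1.247 mol/L.

1.25 mol/L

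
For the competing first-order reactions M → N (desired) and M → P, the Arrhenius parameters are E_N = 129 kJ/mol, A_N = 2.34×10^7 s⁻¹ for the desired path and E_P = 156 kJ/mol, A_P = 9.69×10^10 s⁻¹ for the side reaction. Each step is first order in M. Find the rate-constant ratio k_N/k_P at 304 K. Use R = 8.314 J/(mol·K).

Since both paths have the same order in M, the concentration cancels and S_{N/P} = k_N/k_P = (A_N/A_P)·exp[(E_P−E_N)/(RT)].
(E_P−E_N)/(RT) = (156−129)×10³/(8.314×304) = 27000/2527 = 10.68.
k_N/k_P = (2.34×10^7/9.69×10^10)·exp(10.68) = 2.415×10^-4 × 43594 = 10.5.
Since E_N < E_P, lowering the temperature improves selectivity toward N.

10.5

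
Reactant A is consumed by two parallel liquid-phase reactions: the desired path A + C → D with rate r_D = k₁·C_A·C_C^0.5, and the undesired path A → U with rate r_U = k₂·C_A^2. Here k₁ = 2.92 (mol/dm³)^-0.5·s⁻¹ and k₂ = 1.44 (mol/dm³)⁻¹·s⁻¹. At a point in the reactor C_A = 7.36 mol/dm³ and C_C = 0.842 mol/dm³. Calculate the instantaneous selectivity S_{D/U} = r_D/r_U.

0.253

S_{D/U} = r_D/r_U = (k₁·C_A·C_C^0.5)/(k₂·C_A^2) = (k₁/k₂)·C_A⁻¹·C_C^0.5.
= (2.92×7.360×0.8420^0.5) / (1.44×7.360^2) = 19.72/78.00 = 0.253.
The undesired path is higher order in A, so low C_A (CSTR or dilute feed) favours D.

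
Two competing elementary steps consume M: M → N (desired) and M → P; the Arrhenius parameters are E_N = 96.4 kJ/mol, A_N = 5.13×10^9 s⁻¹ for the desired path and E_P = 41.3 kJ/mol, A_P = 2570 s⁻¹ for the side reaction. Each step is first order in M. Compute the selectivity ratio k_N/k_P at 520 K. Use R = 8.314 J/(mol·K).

5.82

Since both paths have the same order in M, the concentration cancels and S_{N/P} = k_N/k_P = (A_N/A_P)·exp[(E_P−E_N)/(RT)].
(E_P−E_N)/(RT) = (41.3−96.4)×10³/(8.314×520) = -55100/4323 = -12.74.
k_N/k_P = (5.13×10^9/2570)·exp(-12.74) = 1.996×10^6 × 2.917×10^-6 = 5.82.
Since E_N > E_P, raising the temperature improves selectivity toward N.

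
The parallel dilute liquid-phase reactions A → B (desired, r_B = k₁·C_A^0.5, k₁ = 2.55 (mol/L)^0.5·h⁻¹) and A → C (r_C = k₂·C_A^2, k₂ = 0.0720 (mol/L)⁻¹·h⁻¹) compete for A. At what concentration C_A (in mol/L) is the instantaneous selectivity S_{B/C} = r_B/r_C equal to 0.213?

30.2 mol/L

S_{B/C} = (k₁/k₂)·C_A^-1.5 ⇒ C_A = (S·k₂/k₁)^(1/(-1.5)).
= (0.213×0.0720/2.55)^(-0.6667) = (0.006014)^(-0.6667) = 30.2 mol/L.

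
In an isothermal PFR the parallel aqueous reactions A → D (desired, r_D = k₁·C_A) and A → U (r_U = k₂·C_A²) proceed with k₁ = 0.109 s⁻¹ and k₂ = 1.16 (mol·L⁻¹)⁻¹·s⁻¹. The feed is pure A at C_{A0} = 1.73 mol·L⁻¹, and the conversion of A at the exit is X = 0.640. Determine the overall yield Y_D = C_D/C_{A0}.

0.0507

C_A = C_{A0}(1−X) = 0.6228 mol·L⁻¹.
Along a PFR/batch, dC_D/dC_A = −r_D/(r_D+r_U) = −k₁/(k₁+k₂·C_A).
Integrating from C_{A0} to C_A: C_D = (0.109/1.16)·ln[(0.109+1.16·1.73)/(0.109+1.16·0.623)] = 0.09397·ln(2.116/0.8314) = 0.08777 mol·L⁻¹.
Y_D = C_D/C_{A0} = 0.08777/1.73 = 0.0507.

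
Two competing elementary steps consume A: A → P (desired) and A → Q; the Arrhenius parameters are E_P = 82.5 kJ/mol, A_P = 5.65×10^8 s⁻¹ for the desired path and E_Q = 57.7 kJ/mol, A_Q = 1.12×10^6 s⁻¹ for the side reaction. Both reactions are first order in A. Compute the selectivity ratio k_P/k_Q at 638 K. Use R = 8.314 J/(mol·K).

4.70

Since both paths have the same order in A, the concentration cancels and S_{P/Q} = k_P/k_Q = (A_P/A_Q)·exp[(E_Q−E_P)/(RT)].
(E_Q−E_P)/(RT) = (57.7−82.5)×10³/(8.314×638) = -24800/5304 = -4.675.
k_P/k_Q = (5.65×10^8/1.12×10^6)·exp(-4.675) = 504.5 × 0.009322 = 4.70.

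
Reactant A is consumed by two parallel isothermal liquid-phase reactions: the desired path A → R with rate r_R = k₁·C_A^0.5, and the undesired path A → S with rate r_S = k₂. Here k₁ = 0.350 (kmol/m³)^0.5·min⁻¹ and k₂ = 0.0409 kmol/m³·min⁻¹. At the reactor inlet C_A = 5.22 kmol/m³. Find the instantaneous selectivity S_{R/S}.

S_{R/S} = r_R/r_S = (k₁·C_A^0.5)/(k₂) = (k₁/k₂)·C_A^0.5.
= (0.350×5.220^0.5) / (0.0409) = 0.7997/0.04090 = 19.6.
Since the desired path is higher order in A, keeping C_A high (PFR or concentrated feed) favours R.

19.6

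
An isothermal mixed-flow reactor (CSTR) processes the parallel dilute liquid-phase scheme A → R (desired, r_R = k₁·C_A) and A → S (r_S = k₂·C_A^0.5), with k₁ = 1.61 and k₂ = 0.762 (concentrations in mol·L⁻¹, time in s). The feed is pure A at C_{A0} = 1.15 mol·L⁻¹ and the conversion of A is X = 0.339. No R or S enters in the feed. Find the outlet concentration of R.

0.253 mol·L⁻¹

Exit C_A = C_{A0}(1−X) = 1.15×0.661 = 0.7601 mol·L⁻¹.
A CSTR operates uniformly at the exit composition, giving r_R = 1.224 and r_S = 0.6644 (each k·C_A^n at C_A = 0.7601).
Fraction of consumed A going to R: r_R/(r_R+r_S) = 0.6482.
C_R = 0.6482·C_{A0}·X = 0.6482×1.15×0.339 = 0.253 mol·L⁻¹.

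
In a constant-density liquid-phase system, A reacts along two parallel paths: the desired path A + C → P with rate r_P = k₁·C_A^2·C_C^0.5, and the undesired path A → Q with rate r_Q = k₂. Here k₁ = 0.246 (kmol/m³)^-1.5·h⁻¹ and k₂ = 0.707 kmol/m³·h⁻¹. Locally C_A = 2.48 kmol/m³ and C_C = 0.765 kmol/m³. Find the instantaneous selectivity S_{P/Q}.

1.87

S_{P/Q} = r_P/r_Q = (k₁·C_A^2·C_C^0.5)/(k₂) = (k₁/k₂)·C_A^2·C_C^0.5.
= (0.246×2.480^2×0.7650^0.5) / (0.707) = 1.323/0.7070 = 1.87.
Since the desired path is higher order in A, keeping C_A high (PFR or concentrated feed) favours P.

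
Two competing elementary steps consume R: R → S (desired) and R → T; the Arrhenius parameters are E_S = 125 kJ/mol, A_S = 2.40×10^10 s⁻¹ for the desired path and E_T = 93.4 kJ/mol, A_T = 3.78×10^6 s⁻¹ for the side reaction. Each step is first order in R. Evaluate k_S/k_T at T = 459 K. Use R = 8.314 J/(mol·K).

1.61

Since both paths have the same order in R, the concentration cancels and S_{S/T} = k_S/k_T = (A_S/A_T)·exp[(E_T−E_S)/(RT)].
(E_T−E_S)/(RT) = (93.4−125)×10³/(8.314×459) = -31600/3816 = -8.281.
k_S/k_T = (2.40×10^10/3.78×10^6)·exp(-8.281) = 6349 × 2.534×10^-4 = 1.61.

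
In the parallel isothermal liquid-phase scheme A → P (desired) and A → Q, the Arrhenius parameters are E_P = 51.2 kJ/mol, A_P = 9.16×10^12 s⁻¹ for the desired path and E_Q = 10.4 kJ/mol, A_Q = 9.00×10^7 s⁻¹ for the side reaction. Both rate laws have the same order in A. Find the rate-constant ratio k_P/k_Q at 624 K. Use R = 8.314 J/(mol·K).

With equal orders, S_{P/Q} = k_P/k_Q = (A_P/A_Q)·exp[(E_Q−E_P)/(RT)].
(E_Q−E_P)/(RT) = (10.4−51.2)×10³/(8.314×624) = -40800/5188 = -7.864.
k_P/k_Q = (9.16×10^12/9.00×10^7)·exp(-7.864) = 1.018×10^5 × 3.842×10^-4 = 39.1.
Since E_P > E_Q, raising the temperature improves selectivity toward P.

39.1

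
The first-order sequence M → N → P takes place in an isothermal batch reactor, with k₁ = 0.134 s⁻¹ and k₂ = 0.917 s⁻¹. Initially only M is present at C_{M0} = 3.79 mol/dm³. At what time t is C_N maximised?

For first-order series the maximum of C_N occurs at t_opt = ln(k₂/k₁)/(k₂−k₁).
= ln(0.917/0.134)/(0.917−0.134) = ln(6.843)/0.7830 = 1.923/0.7830 = 2.46 s.

2.46 s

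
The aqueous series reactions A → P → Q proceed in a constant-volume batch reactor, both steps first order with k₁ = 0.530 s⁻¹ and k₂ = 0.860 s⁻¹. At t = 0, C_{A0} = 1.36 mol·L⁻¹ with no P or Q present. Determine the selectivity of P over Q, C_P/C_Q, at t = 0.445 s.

4.70

For first-order series with pure A initially, C_P(t) = k₁C_{A0}/(k₂−k₁)·(e^(−k₁t) − e^(−k₂t)).
e^(−k₁t) = e^(−0.530×0.445) = e^(−0.2359) = 0.7899; e^(−k₂t) = e^(−0.3827) = 0.6820.
C_P = 0.530×1.36/(0.860−0.530) × (0.7899−0.6820) = 2.184×0.1079 = 0.2356 mol·L⁻¹.
C_A = C_{A0}e^(−k₁t) = 1.074 mol·L⁻¹, so C_Q = C_{A0}−C_A−C_P = 0.05010 mol·L⁻¹; C_P/C_Q = 4.70.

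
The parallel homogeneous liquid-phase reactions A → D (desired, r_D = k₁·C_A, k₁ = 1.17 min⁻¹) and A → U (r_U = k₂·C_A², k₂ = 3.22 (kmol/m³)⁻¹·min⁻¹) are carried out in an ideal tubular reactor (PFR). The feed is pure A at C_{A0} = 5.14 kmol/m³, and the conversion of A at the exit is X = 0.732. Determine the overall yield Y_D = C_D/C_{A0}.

0.0814

C_A = C_{A0}(1−X) = 1.378 kmol/m³.
Along a PFR/batch, dC_D/dC_A = −r_D/(r_D+r_U) = −k₁/(k₁+k₂·C_A).
Integrating from C_{A0} to C_A: C_D = (1.17/3.22)·ln[(1.17+3.22·5.14)/(1.17+3.22·1.38)] = 0.3634·ln(17.72/5.606) = 0.4182 kmol/m³.
Y_D = C_D/C_{A0} = 0.4182/5.14 = 0.0814.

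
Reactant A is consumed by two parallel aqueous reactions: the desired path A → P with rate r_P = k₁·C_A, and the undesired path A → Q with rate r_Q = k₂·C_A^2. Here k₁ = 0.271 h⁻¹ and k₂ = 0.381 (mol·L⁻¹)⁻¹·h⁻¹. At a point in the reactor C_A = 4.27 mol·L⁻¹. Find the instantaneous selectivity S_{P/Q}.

S_{P/Q} = r_P/r_Q = (k₁·C_A)/(k₂·C_A^2) = (k₁/k₂)·C_A⁻¹.
= (0.271×4.270) / (0.381×4.270^2) = 1.157/6.947 = 0.167.
The undesired path is higher order in A, so low C_A (CSTR or dilute feed) favours P.

0.167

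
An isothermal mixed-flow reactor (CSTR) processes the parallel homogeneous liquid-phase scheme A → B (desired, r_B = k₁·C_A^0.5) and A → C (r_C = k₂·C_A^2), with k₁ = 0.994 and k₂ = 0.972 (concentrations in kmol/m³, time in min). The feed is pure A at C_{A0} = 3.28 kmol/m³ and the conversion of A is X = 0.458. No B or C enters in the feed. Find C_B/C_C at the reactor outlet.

0.431

Exit C_A = C_{A0}(1−X) = 3.28×0.542 = 1.778 kmol/m³.
In a CSTR the entire volume is at exit conditions, so r_B = 0.994×1.778^0.5 = 1.325 and r_C = 0.972×1.778^2 = 3.072.
Overall selectivity = C_B/C_C = r_Bτ/(r_Cτ) = r_B/r_C = 0.431.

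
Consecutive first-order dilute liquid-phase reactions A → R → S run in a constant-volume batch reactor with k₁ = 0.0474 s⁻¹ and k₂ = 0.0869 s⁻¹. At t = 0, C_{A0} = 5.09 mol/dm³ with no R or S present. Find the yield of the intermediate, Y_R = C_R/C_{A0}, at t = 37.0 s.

The intermediate concentration in a first-order A→B→C sequence is C_R = k₁C_{A0}(e^(−k₁t) − e^(−k₂t))/(k₂−k₁).
e^(−k₁t) = e^(−0.0474×37.0) = e^(−1.754) = 0.1731; e^(−k₂t) = e^(−3.215) = 0.04014.
C_R = 0.0474×5.09/(0.0869−0.0474) × (0.1731−0.04014) = 6.108×0.1330 = 0.8122 mol/dm³.
Y_R = C_R/C_{A0} = 0.8122/5.09 = 0.160.

0.160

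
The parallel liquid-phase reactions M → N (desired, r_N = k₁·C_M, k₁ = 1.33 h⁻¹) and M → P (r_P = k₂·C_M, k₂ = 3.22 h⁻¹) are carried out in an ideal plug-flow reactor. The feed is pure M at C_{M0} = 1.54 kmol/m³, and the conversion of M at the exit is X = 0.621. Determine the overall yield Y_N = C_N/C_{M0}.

C_M = C_{M0}(1−X) = 0.5837 kmol/m³.
Both paths are first order in M, so the instantaneous fraction to N is constant: dC_N/d(−C_M) = k₁/(k₁+k₂) = 0.2923.
C_N = 0.2923·(C_{M0}−C_M) = 0.2923×0.9563 = 0.280 kmol/m³.
Y_N = C_N/C_{M0} = 0.2795/1.54 = 0.182.

0.182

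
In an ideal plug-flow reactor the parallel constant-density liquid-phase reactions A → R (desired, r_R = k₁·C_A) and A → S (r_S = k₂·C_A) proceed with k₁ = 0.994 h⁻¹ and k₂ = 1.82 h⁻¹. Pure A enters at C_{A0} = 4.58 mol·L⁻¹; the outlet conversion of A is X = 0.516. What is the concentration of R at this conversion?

0.835 mol·L⁻¹

C_A = C_{A0}(1−X) = 2.217 mol·L⁻¹.
Both paths are first order in A, so the instantaneous fraction to R is constant: dC_R/d(−C_A) = k₁/(k₁+k₂) = 0.3532.
C_R = 0.3532·(C_{A0}−C_A) = 0.3532×2.363 = 0.835 mol·L⁻¹.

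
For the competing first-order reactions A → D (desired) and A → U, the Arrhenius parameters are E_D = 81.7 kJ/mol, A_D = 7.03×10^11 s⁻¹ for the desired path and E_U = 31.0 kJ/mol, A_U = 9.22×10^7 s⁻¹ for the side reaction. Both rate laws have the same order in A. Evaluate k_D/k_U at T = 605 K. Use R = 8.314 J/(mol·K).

0.320

k_D/k_U = (A_D/A_U)·exp[−(E_D−E_U)/(RT)] = (A_D/A_U)·exp[(E_U−E_D)/(RT)].
(E_U−E_D)/(RT) = (31.0−81.7)×10³/(8.314×605) = -50700/5030 = -10.08.
k_D/k_U = (7.03×10^11/9.22×10^7)·exp(-10.08) = 7625 × 4.193×10^-5 = 0.320.
Since E_D > E_U, raising the temperature improves selectivity toward D.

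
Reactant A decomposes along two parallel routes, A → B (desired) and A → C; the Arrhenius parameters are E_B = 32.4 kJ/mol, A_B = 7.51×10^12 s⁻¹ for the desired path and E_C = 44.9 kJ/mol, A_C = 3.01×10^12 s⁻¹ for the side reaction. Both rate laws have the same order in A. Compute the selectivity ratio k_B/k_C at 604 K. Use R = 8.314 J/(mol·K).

30.1

Since both paths have the same order in A, the concentration cancels and S_{B/C} = k_B/k_C = (A_B/A_C)·exp[(E_C−E_B)/(RT)].
(E_C−E_B)/(RT) = (44.9−32.4)×10³/(8.314×604) = 12500/5022 = 2.489.
k_B/k_C = (7.51×10^12/3.01×10^12)·exp(2.489) = 2.495 × 12.05 = 30.1.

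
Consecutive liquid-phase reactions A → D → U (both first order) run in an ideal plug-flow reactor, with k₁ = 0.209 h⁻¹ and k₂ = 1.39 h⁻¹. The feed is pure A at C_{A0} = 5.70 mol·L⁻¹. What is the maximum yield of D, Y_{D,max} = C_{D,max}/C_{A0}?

0.108

At the optimum, C_{D,max}/C_{A0} = (k₁/k₂)^[k₂/(k₂−k₁)].
= (0.209/1.39)^(1.39/(1.39−0.209)) = (0.1504)^(1.177) = 0.1075.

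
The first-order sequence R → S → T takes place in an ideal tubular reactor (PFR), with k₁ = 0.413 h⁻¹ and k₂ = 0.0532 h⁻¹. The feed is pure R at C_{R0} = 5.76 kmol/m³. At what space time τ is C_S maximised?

Setting dC_S/dτ = 0 gives τ_opt = ln(k₂/k₁)/(k₂−k₁).
= ln(0.0532/0.413)/(0.0532−0.413) = ln(0.1288)/-0.3598 = -2.049/-0.3598 = 5.70 h.

5.70 h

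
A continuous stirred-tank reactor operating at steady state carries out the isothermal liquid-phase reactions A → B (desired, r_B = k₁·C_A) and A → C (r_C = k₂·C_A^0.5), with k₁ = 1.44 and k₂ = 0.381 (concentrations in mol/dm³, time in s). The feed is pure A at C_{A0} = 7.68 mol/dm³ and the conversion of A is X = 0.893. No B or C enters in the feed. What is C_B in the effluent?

5.31 mol/dm³

Exit C_A = C_{A0}(1−X) = 7.68×0.107 = 0.8218 mol/dm³.
In a CSTR the entire volume is at exit conditions, so r_B = 1.44×0.8218 = 1.183 and r_C = 0.381×0.8218^0.5 = 0.3454.
Fraction of consumed A going to B: r_B/(r_B+r_C) = 0.7741.
C_B = 0.7741·C_{A0}·X = 0.7741×7.68×0.893 = 5.31 mol/dm³.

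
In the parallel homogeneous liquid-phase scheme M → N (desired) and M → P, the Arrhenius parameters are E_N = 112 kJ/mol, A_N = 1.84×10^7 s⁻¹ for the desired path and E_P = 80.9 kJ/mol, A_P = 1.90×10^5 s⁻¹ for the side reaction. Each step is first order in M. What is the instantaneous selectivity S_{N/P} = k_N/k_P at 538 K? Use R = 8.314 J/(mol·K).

0.0926

k_N/k_P = (A_N/A_P)·exp[−(E_N−E_P)/(RT)] = (A_N/A_P)·exp[(E_P−E_N)/(RT)].
(E_P−E_N)/(RT) = (80.9−112)×10³/(8.314×538) = -31100/4473 = -6.953.
k_N/k_P = (1.84×10^7/1.90×10^5)·exp(-6.953) = 96.84 × 9.558×10^-4 = 0.0926.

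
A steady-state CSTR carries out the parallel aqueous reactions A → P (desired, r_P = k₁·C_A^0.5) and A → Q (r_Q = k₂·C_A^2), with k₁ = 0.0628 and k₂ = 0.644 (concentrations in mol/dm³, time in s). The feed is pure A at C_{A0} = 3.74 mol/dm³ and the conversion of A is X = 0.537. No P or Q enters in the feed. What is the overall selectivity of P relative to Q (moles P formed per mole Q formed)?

0.0428

Exit C_A = C_{A0}(1−X) = 3.74×0.463 = 1.732 mol/dm³.
A CSTR operates uniformly at the exit composition, giving r_P = 0.08264 and r_Q = 1.931 (each k·C_A^n at C_A = 1.732).
Overall selectivity = C_P/C_Q = r_Pτ/(r_Qτ) = r_P/r_Q = 0.0428.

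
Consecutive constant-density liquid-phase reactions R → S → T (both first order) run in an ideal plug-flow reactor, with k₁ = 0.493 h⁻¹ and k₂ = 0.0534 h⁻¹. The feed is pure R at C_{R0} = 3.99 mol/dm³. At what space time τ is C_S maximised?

5.06 h

Setting dC_S/dτ = 0 gives τ_opt = ln(k₂/k₁)/(k₂−k₁).
= ln(0.0534/0.493)/(0.0534−0.493) = ln(0.1083)/-0.4396 = -2.223/-0.4396 = 5.06 h.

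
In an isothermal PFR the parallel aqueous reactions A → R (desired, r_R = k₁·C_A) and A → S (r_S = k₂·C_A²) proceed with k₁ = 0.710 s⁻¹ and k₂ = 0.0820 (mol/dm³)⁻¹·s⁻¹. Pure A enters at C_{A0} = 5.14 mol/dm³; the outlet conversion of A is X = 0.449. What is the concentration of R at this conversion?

C_A = C_{A0}(1−X) = 2.832 mol/dm³.
Along a PFR/batch, dC_R/dC_A = −r_R/(r_R+r_S) = −k₁/(k₁+k₂·C_A).
Integrating from C_{A0} to C_A: C_R = (0.710/0.0820)·ln[(0.710+0.0820·5.14)/(0.710+0.0820·2.83)] = 8.659·ln(1.131/0.9422) = 1.585 mol/dm³.

1.58 mol/dm³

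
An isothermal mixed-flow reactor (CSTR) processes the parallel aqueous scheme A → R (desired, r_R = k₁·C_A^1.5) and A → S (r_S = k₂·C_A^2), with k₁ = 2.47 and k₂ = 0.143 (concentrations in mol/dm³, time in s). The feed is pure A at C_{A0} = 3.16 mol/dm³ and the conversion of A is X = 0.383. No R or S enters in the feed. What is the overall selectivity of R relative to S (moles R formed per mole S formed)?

12.4

Exit C_A = C_{A0}(1−X) = 3.16×0.617 = 1.950 mol/dm³.
A CSTR operates uniformly at the exit composition, giving r_R = 6.724 and r_S = 0.5436 (each k·C_A^n at C_A = 1.950).
Overall selectivity = C_R/C_S = r_Rτ/(r_Sτ) = r_R/r_S = 12.4.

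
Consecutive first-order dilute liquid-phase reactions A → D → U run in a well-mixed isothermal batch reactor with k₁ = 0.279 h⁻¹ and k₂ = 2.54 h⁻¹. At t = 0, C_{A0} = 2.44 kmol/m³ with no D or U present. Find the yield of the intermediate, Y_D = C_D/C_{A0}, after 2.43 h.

0.0624

The intermediate concentration in a first-order A→B→C sequence is C_D = k₁C_{A0}(e^(−k₁t) − e^(−k₂t))/(k₂−k₁).
e^(−k₁t) = e^(−0.279×2.43) = e^(−0.6780) = 0.5076; e^(−k₂t) = e^(−6.172) = 0.002087.
C_D = 0.279×2.44/(2.54−0.279) × (0.5076−0.002087) = 0.3011×0.5056 = 0.1522 kmol/m³.
Y_D = C_D/C_{A0} = 0.1522/2.44 = 0.0624.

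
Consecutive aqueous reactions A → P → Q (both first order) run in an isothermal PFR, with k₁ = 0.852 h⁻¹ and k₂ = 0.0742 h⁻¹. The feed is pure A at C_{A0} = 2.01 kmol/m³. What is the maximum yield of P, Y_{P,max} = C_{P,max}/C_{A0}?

0.792

At the optimum, C_{P,max}/C_{A0} = (k₁/k₂)^[k₂/(k₂−k₁)].
= (0.852/0.0742)^(0.0742/(0.0742−0.852)) = (11.48)^(-0.09540) = 0.7923.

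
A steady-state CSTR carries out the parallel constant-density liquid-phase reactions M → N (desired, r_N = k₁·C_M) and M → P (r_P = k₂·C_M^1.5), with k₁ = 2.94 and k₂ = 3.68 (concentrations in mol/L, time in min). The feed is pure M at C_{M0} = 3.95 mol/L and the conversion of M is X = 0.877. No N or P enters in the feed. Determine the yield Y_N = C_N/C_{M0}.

0.468

Exit C_M = C_{M0}(1−X) = 3.95×0.123 = 0.4859 mol/L.
Rates in a CSTR are evaluated at the outlet concentration: r_N = 2.94×0.4859 = 1.428, r_P = 3.68×0.4859^1.5 = 1.246.
Fraction of consumed M going to N: r_N/(r_N+r_P) = 0.5341.
C_N = 0.5341·C_{M0}·X = 0.5341×3.95×0.877 = 1.85 mol/L; Y_N = C_N/C_{M0} = 0.468.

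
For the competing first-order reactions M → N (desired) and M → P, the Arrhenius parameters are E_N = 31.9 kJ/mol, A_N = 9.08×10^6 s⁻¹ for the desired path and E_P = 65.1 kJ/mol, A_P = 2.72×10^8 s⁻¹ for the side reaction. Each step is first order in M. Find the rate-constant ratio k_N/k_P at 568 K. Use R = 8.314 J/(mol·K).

37.7

k_N/k_P = (A_N/A_P)·exp[−(E_N−E_P)/(RT)] = (A_N/A_P)·exp[(E_P−E_N)/(RT)].
(E_P−E_N)/(RT) = (65.1−31.9)×10³/(8.314×568) = 33200/4722 = 7.030.
k_N/k_P = (9.08×10^6/2.72×10^8)·exp(7.030) = 0.03338 × 1130 = 37.7.
Since E_N < E_P, lowering the temperature improves selectivity toward N.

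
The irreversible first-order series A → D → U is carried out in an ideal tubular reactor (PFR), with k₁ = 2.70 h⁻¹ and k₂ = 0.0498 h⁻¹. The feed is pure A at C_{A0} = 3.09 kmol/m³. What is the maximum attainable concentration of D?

Evaluating C_D at τ_opt = ln(k₂/k₁)/(k₂−k₁) gives C_{D,max}/C_{A0} = (k₁/k₂)^[k₂/(k₂−k₁)].
= (2.70/0.0498)^(0.0498/(0.0498−2.70)) = (54.22)^(-0.01879) = 0.9277.
C_{D,max} = 0.9277×3.09 = 2.87 kmol/m³.

2.87 kmol/m³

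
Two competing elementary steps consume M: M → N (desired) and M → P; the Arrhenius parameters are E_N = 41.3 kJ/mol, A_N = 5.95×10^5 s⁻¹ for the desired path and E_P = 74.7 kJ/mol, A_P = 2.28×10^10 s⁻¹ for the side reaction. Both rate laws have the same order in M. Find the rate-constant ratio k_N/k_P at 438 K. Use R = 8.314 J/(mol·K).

With equal orders, S_{N/P} = k_N/k_P = (A_N/A_P)·exp[(E_P−E_N)/(RT)].
(E_P−E_N)/(RT) = (74.7−41.3)×10³/(8.314×438) = 33400/3642 = 9.172.
k_N/k_P = (5.95×10^5/2.28×10^10)·exp(9.172) = 2.610×10^-5 × 9624 = 0.251.

0.251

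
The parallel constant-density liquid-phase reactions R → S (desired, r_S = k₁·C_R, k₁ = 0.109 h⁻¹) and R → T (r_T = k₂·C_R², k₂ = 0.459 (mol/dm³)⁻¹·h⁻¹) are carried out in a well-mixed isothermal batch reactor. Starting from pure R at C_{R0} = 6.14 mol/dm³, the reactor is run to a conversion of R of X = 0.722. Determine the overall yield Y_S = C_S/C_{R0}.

C_R = C_{R0}(1−X) = 1.707 mol/dm³.
Along a PFR/batch, dC_S/dC_R = −r_S/(r_S+r_T) = −k₁/(k₁+k₂·C_R).
Integrating from C_{R0} to C_R: C_S = (0.109/0.459)·ln[(0.109+0.459·6.14)/(0.109+0.459·1.71)] = 0.2375·ln(2.927/0.8925) = 0.2821 mol/dm³.
Y_S = C_S/C_{R0} = 0.2821/6.14 = 0.0459.

0.0459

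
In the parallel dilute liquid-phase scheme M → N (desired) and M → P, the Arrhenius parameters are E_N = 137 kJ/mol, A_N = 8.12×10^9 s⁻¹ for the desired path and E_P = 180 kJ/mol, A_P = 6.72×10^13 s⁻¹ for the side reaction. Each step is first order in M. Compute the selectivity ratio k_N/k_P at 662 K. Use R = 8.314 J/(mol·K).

Since both paths have the same order in M, the concentration cancels and S_{N/P} = k_N/k_P = (A_N/A_P)·exp[(E_P−E_N)/(RT)].
(E_P−E_N)/(RT) = (180−137)×10³/(8.314×662) = 43000/5504 = 7.813.
k_N/k_P = (8.12×10^9/6.72×10^13)·exp(7.813) = 1.208×10^-4 × 2472 = 0.299.
Since E_N < E_P, lowering the temperature improves selectivity toward N.

0.299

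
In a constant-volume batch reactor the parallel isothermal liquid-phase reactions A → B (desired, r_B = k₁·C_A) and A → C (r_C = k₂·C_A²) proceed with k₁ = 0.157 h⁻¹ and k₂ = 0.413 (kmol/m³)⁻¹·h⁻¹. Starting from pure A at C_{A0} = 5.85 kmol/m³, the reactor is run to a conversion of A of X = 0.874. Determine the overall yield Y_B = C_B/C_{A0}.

C_A = C_{A0}(1−X) = 0.7371 kmol/m³.
Along a PFR/batch, dC_B/dC_A = −r_B/(r_B+r_C) = −k₁/(k₁+k₂·C_A).
Integrating from C_{A0} to C_A: C_B = (0.157/0.413)·ln[(0.157+0.413·5.85)/(0.157+0.413·0.737)] = 0.3801·ln(2.573/0.4614) = 0.6533 kmol/m³.
Y_B = C_B/C_{A0} = 0.6533/5.85 = 0.112.

0.112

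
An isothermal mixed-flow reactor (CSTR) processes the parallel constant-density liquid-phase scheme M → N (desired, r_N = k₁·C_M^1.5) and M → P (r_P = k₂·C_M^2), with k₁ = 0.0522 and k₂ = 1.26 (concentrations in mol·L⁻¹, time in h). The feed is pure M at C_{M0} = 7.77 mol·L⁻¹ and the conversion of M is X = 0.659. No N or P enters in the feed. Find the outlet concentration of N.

Exit C_M = C_{M0}(1−X) = 7.77×0.341 = 2.650 mol·L⁻¹.
A CSTR operates uniformly at the exit composition, giving r_N = 0.2251 and r_P = 8.845 (each k·C_M^n at C_M = 2.650).
Fraction of consumed M going to N: r_N/(r_N+r_P) = 0.02482.
C_N = 0.02482·C_{M0}·X = 0.02482×7.77×0.659 = 0.127 mol·L⁻¹.

0.127 mol·L⁻¹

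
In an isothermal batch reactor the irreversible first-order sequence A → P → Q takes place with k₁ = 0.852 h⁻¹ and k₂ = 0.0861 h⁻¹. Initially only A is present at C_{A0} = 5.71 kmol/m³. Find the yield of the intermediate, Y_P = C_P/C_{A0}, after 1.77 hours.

The intermediate concentration in a first-order A→B→C sequence is C_P = k₁C_{A0}(e^(−k₁t) − e^(−k₂t))/(k₂−k₁).
e^(−k₁t) = e^(−0.852×1.77) = e^(−1.508) = 0.2213; e^(−k₂t) = e^(−0.1524) = 0.8586.
C_P = 0.852×5.71/(0.0861−0.852) × (0.2213−0.8586) = (-6.352)×(-0.6373) = 4.048 kmol/m³.
Y_P = C_P/C_{A0} = 4.048/5.71 = 0.709.

0.709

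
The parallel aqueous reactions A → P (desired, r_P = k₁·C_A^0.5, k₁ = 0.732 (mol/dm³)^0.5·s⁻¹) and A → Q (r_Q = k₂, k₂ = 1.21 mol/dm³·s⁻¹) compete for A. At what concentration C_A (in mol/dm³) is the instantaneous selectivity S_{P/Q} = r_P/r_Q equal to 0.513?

S_{P/Q} = (k₁/k₂)·C_A^0.5 ⇒ C_A = (S·k₂/k₁)^(2).
= (0.513×1.21/0.732)^(2) = (0.8480)^(2) = 0.719 mol/dm³.

0.719 mol/dm³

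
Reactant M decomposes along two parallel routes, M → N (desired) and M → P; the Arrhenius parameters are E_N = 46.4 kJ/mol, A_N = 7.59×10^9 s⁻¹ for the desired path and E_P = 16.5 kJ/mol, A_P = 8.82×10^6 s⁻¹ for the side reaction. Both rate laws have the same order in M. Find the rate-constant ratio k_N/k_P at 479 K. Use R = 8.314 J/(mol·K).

0.472

With equal orders, S_{N/P} = k_N/k_P = (A_N/A_P)·exp[(E_P−E_N)/(RT)].
(E_P−E_N)/(RT) = (16.5−46.4)×10³/(8.314×479) = -29900/3982 = -7.508.
k_N/k_P = (7.59×10^9/8.82×10^6)·exp(-7.508) = 860.5 × 5.487×10^-4 = 0.472.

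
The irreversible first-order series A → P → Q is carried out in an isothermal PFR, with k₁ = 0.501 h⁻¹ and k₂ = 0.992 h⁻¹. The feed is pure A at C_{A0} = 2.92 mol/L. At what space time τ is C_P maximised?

Setting dC_P/dτ = 0 gives τ_opt = ln(k₂/k₁)/(k₂−k₁).
= ln(0.992/0.501)/(0.992−0.501) = ln(1.980)/0.4910 = 0.6831/0.4910 = 1.39 h.

1.39 h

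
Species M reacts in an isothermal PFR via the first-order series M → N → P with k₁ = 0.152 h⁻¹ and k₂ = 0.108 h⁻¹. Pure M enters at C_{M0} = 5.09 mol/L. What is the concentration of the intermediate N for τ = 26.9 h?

The intermediate concentration in a first-order A→B→C sequence is C_N = k₁C_{M0}(e^(−k₁τ) − e^(−k₂τ))/(k₂−k₁).
e^(−k₁τ) = e^(−0.152×26.9) = e^(−4.089) = 0.01676; e^(−k₂τ) = e^(−2.905) = 0.05474.
C_N = 0.152×5.09/(0.108−0.152) × (0.01676−0.05474) = (-17.58)×(-0.03798) = 0.6678 mol/L.

0.668 mol/L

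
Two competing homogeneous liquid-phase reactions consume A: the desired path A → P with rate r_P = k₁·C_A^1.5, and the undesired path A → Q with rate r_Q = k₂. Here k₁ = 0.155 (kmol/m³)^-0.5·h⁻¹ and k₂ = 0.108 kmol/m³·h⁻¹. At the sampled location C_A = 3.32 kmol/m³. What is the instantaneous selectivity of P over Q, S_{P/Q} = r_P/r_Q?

8.68

S_{P/Q} = r_P/r_Q = (k₁·C_A^1.5)/(k₂) = (k₁/k₂)·C_A^1.5.
= (0.155×3.320^1.5) / (0.108) = 0.9376/0.1080 = 8.68.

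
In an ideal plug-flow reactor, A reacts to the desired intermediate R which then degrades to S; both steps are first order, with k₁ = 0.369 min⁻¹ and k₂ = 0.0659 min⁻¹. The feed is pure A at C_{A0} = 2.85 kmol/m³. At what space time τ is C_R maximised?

5.68 min

Setting dC_R/dτ = 0 gives τ_opt = ln(k₂/k₁)/(k₂−k₁).
= ln(0.0659/0.369)/(0.0659−0.369) = ln(0.1786)/-0.3031 = -1.723/-0.3031 = 5.68 min.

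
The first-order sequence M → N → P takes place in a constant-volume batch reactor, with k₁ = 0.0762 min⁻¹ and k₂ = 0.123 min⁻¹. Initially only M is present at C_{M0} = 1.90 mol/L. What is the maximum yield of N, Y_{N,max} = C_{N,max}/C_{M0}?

0.284

For a first-order series the maximum intermediate yield is C_{N,max}/C_{M0} = (k₁/k₂)^[k₂/(k₂−k₁)].
= (0.0762/0.123)^(0.123/(0.123−0.0762)) = (0.6195)^(2.628) = 0.2841.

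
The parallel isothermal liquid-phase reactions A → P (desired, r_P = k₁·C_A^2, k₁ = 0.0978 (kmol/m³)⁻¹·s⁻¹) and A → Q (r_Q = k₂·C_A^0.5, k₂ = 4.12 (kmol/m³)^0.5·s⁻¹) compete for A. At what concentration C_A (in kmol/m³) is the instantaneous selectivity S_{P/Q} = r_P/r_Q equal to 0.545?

8.08 kmol/m³

S_{P/Q} = (k₁/k₂)·C_A^1.5 ⇒ C_A = (S·k₂/k₁)^(1/1.5).
= (0.545×4.12/0.0978)^(0.6667) = (22.96)^(0.6667) = 8.08 kmol/m³.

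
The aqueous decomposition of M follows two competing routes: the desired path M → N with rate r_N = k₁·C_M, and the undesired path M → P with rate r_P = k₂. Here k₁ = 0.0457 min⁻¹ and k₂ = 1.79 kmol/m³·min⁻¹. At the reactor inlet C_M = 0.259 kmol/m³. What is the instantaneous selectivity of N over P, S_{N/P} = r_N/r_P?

S_{N/P} = r_N/r_P = (k₁·C_M)/(k₂) = (k₁/k₂)·C_M.
= (0.0457×0.2590) / (1.79) = 0.01184/1.790 = 0.00661.
Since the desired path is higher order in M, keeping C_M high (PFR or concentrated feed) favours N.

0.00661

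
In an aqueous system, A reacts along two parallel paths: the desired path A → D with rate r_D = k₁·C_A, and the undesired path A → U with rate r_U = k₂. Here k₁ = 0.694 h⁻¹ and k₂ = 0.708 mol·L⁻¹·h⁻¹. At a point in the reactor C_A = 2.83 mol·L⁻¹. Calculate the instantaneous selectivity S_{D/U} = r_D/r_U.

S_{D/U} = r_D/r_U = (k₁·C_A)/(k₂) = (k₁/k₂)·C_A.
= (0.694×2.830) / (0.708) = 1.964/0.7080 = 2.77.
Since the desired path is higher order in A, keeping C_A high (PFR or concentrated feed) favours D.

2.77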